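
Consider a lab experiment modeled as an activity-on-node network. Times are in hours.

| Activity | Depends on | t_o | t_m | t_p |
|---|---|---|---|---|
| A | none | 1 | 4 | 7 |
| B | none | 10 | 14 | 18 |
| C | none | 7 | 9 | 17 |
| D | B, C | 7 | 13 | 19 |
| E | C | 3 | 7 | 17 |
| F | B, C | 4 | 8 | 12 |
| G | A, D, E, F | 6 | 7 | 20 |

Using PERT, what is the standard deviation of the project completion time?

3.35 hours

te_A = (1 + 4·4 + 7)/6 = 24/6 = 4; σ²_A = ((7−1)/6)² = 1.000
te_B = (10 + 4·14 + 18)/6 = 84/6 = 14; σ²_B = ((18−10)/6)² = 1.778
te_C = (7 + 4·9 + 17)/6 = 60/6 = 10; σ²_C = ((17−7)/6)² = 2.778
te_D = (7 + 4·13 + 19)/6 = 78/6 = 13; σ²_D = ((19−7)/6)² = 4.000
te_E = (3 + 4·7 + 17)/6 = 48/6 = 8; σ²_E = ((17−3)/6)² = 5.444
te_F = (4 + 4·8 + 12)/6 = 48/6 = 8; σ²_F = ((12−4)/6)² = 1.778
te_G = (6 + 4·7 + 20)/6 = 54/6 = 9; σ²_G = ((20−6)/6)² = 5.444

Forward pass:
ES_A = 0; EF_A = 4
ES_B = 0; EF_B = 14
ES_C = 0; EF_C = 10
ES_D = max(EF_B=14, EF_C=10) = 14; EF_D = 14+13 = 27
ES_E = 10; EF_E = 10+8 = 18
ES_F = max(EF_B=14, EF_C=10) = 14; EF_F = 14+8 = 22
ES_G = max(EF_A=4, EF_D=27, EF_E=18, EF_F=22) = 27; EF_G = 27+9 = 36
Expected project duration μ = 36 hours. Critical path: B → D → G.

Variance along critical path = 1.778 + 4.000 + 5.444 = 11.222
σ = √11.222 = 3.350 hours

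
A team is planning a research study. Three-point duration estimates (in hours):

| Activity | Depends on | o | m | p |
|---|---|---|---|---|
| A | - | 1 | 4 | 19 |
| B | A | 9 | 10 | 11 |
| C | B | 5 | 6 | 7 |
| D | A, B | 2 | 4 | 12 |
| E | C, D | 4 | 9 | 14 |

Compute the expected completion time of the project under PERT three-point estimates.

te_A = (1 + 4·4 + 19)/6 = 36/6 = 6
te_B = (9 + 4·10 + 11)/6 = 60/6 = 10
te_C = (5 + 4·6 + 7)/6 = 36/6 = 6
te_D = (2 + 4·4 + 12)/6 = 30/6 = 5
te_E = (4 + 4·9 + 14)/6 = 54/6 = 9

Forward pass:
ES_A = 0; EF_A = 6
ES_B = 6; EF_B = 6+10 = 16
ES_C = 16; EF_C = 16+6 = 22
ES_D = max(EF_A=6, EF_B=16) = 16; EF_D = 16+5 = 21
ES_E = max(EF_C=22, EF_D=21) = 22; EF_E = 22+9 = 31
Expected project duration μ = 31 hours. Critical path: A → B → C → E.

31 hours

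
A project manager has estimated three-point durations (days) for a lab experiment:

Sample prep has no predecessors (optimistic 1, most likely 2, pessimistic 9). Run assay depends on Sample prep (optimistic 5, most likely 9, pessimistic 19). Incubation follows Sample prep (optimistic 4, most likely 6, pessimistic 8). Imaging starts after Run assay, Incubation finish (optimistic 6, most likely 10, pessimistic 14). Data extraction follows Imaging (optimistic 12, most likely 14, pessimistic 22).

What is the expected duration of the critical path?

te_Sample prep = (1 + 4·2 + 9)/6 = 18/6 = 3
te_Run assay = (5 + 4·9 + 19)/6 = 60/6 = 10
te_Incubation = (4 + 4·6 + 8)/6 = 36/6 = 6
te_Imaging = (6 + 4·10 + 14)/6 = 60/6 = 10
te_Data extraction = (12 + 4·14 + 22)/6 = 90/6 = 15

Forward pass:
ES_Sample prep = 0; EF_Sample prep = 3
ES_Run assay = 3; EF_Run assay = 3+10 = 13
ES_Incubation = 3; EF_Incubation = 3+6 = 9
ES_Imaging = max(EF_Run assay=13, EF_Incubation=9) = 13; EF_Imaging = 13+10 = 23
ES_Data extraction = 23; EF_Data extraction = 23+15 = 38
Expected project duration μ = 38 days. Critical path: Sample prep → Run assay → Imaging → Data extraction.

38 days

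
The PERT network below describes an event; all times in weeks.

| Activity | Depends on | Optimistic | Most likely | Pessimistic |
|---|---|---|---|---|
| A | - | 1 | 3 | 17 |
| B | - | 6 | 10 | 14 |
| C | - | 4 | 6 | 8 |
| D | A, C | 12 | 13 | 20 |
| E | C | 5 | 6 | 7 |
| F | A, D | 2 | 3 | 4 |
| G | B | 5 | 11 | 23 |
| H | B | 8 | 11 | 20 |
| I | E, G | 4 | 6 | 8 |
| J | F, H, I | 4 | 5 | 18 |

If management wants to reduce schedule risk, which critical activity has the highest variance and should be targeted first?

G

te_A = (1 + 4·3 + 17)/6 = 30/6 = 5; σ²_A = ((17−1)/6)² = 7.111
te_B = (6 + 4·10 + 14)/6 = 60/6 = 10; σ²_B = ((14−6)/6)² = 1.778
te_C = (4 + 4·6 + 8)/6 = 36/6 = 6; σ²_C = ((8−4)/6)² = 0.444
te_D = (12 + 4·13 + 20)/6 = 84/6 = 14; σ²_D = ((20−12)/6)² = 1.778
te_E = (5 + 4·6 + 7)/6 = 36/6 = 6; σ²_E = ((7−5)/6)² = 0.111
te_F = (2 + 4·3 + 4)/6 = 18/6 = 3; σ²_F = ((4−2)/6)² = 0.111
te_G = (5 + 4·11 + 23)/6 = 72/6 = 12; σ²_G = ((23−5)/6)² = 9.000
te_H = (8 + 4·11 + 20)/6 = 72/6 = 12; σ²_H = ((20−8)/6)² = 4.000
te_I = (4 + 4·6 + 8)/6 = 36/6 = 6; σ²_I = ((8−4)/6)² = 0.444
te_J = (4 + 4·5 + 18)/6 = 42/6 = 7; σ²_J = ((18−4)/6)² = 5.444

Forward pass:
ES_A = 0; EF_A = 5
ES_B = 0; EF_B = 10
ES_C = 0; EF_C = 6
ES_D = max(EF_A=5, EF_C=6) = 6; EF_D = 6+14 = 20
ES_E = 6; EF_E = 6+6 = 12
ES_F = max(EF_A=5, EF_D=20) = 20; EF_F = 20+3 = 23
ES_G = 10; EF_G = 10+12 = 22
ES_H = 10; EF_H = 10+12 = 22
ES_I = max(EF_E=12, EF_G=22) = 22; EF_I = 22+6 = 28
ES_J = max(EF_F=23, EF_H=22, EF_I=28) = 28; EF_J = 28+7 = 35
Expected project duration μ = 35 weeks. Critical path: B → G → I → J.

Variances on critical path: σ²_B=1.778, σ²_G=9.000, σ²_I=0.444, σ²_J=5.444.
Largest is σ²_G = 9.000.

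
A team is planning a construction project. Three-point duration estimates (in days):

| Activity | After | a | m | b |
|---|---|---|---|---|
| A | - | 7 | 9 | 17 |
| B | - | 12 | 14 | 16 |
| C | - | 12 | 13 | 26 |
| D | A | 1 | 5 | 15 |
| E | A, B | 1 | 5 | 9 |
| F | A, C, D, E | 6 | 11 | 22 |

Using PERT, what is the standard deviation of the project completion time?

3.06 days

te_A = (7 + 4·9 + 17)/6 = 60/6 = 10; σ²_A = ((17−7)/6)² = 2.778
te_B = (12 + 4·14 + 16)/6 = 84/6 = 14; σ²_B = ((16−12)/6)² = 0.444
te_C = (12 + 4·13 + 26)/6 = 90/6 = 15; σ²_C = ((26−12)/6)² = 5.444
te_D = (1 + 4·5 + 15)/6 = 36/6 = 6; σ²_D = ((15−1)/6)² = 5.444
te_E = (1 + 4·5 + 9)/6 = 30/6 = 5; σ²_E = ((9−1)/6)² = 1.778
te_F = (6 + 4·11 + 22)/6 = 72/6 = 12; σ²_F = ((22−6)/6)² = 7.111

Forward pass:
ES_A = 0; EF_A = 10
ES_B = 0; EF_B = 14
ES_C = 0; EF_C = 15
ES_D = 10; EF_D = 10+6 = 16
ES_E = max(EF_A=10, EF_B=14) = 14; EF_E = 14+5 = 19
ES_F = max(EF_A=10, EF_C=15, EF_D=16, EF_E=19) = 19; EF_F = 19+12 = 31
Expected project duration μ = 31 days. Critical path: B → E → F.

Variance along critical path = 0.444 + 1.778 + 7.111 = 9.333
σ = √9.333 = 3.055 days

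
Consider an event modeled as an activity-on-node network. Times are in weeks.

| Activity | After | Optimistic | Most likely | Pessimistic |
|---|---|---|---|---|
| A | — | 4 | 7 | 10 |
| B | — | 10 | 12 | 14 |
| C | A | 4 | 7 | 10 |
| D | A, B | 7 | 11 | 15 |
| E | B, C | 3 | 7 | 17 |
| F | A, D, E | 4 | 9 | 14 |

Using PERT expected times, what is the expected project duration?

te_A = (4 + 4·7 + 10)/6 = 42/6 = 7
te_B = (10 + 4·12 + 14)/6 = 72/6 = 12
te_C = (4 + 4·7 + 10)/6 = 42/6 = 7
te_D = (7 + 4·11 + 15)/6 = 66/6 = 11
te_E = (3 + 4·7 + 17)/6 = 48/6 = 8
te_F = (4 + 4·9 + 14)/6 = 54/6 = 9

Forward pass:
ES_A = 0; EF_A = 7
ES_B = 0; EF_B = 12
ES_C = 7; EF_C = 7+7 = 14
ES_D = max(EF_A=7, EF_B=12) = 12; EF_D = 12+11 = 23
ES_E = max(EF_B=12, EF_C=14) = 14; EF_E = 14+8 = 22
ES_F = max(EF_A=7, EF_D=23, EF_E=22) = 23; EF_F = 23+9 = 32
Expected project duration μ = 32 weeks. Critical path: B → D → F.

32 weeks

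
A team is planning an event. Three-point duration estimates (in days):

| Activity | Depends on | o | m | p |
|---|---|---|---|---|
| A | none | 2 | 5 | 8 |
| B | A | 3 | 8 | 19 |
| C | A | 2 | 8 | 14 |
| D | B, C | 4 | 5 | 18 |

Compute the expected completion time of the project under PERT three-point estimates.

21 days

te_A = (2 + 4·5 + 8)/6 = 30/6 = 5
te_B = (3 + 4·8 + 19)/6 = 54/6 = 9
te_C = (2 + 4·8 + 14)/6 = 48/6 = 8
te_D = (4 + 4·5 + 18)/6 = 42/6 = 7

Forward pass:
ES_A = 0; EF_A = 5
ES_B = 5; EF_B = 5+9 = 14
ES_C = 5; EF_C = 5+8 = 13
ES_D = max(EF_B=14, EF_C=13) = 14; EF_D = 14+7 = 21
Expected project duration μ = 21 days. Critical path: A → B → D.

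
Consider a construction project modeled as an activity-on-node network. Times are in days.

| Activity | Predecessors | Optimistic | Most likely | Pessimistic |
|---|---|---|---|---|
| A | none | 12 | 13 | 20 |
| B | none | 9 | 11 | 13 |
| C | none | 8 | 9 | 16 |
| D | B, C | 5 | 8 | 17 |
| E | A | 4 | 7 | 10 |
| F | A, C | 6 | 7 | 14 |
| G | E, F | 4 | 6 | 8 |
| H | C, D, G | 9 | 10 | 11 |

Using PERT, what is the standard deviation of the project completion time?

2.03 days

te_A = (12 + 4·13 + 20)/6 = 84/6 = 14; σ²_A = ((20−12)/6)² = 1.778
te_B = (9 + 4·11 + 13)/6 = 66/6 = 11; σ²_B = ((13−9)/6)² = 0.444
te_C = (8 + 4·9 + 16)/6 = 60/6 = 10; σ²_C = ((16−8)/6)² = 1.778
te_D = (5 + 4·8 + 17)/6 = 54/6 = 9; σ²_D = ((17−5)/6)² = 4.000
te_E = (4 + 4·7 + 10)/6 = 42/6 = 7; σ²_E = ((10−4)/6)² = 1.000
te_F = (6 + 4·7 + 14)/6 = 48/6 = 8; σ²_F = ((14−6)/6)² = 1.778
te_G = (4 + 4·6 + 8)/6 = 36/6 = 6; σ²_G = ((8−4)/6)² = 0.444
te_H = (9 + 4·10 + 11)/6 = 60/6 = 10; σ²_H = ((11−9)/6)² = 0.111

Forward pass:
ES_A = 0; EF_A = 14
ES_B = 0; EF_B = 11
ES_C = 0; EF_C = 10
ES_D = max(EF_B=11, EF_C=10) = 11; EF_D = 11+9 = 20
ES_E = 14; EF_E = 14+7 = 21
ES_F = max(EF_A=14, EF_C=10) = 14; EF_F = 14+8 = 22
ES_G = max(EF_E=21, EF_F=22) = 22; EF_G = 22+6 = 28
ES_H = max(EF_C=10, EF_D=20, EF_G=28) = 28; EF_H = 28+10 = 38
Expected project duration μ = 38 days. Critical path: A → F → G → H.

Variance along critical path = 1.778 + 1.778 + 0.444 + 0.111 = 4.111
σ = √4.111 = 2.028 days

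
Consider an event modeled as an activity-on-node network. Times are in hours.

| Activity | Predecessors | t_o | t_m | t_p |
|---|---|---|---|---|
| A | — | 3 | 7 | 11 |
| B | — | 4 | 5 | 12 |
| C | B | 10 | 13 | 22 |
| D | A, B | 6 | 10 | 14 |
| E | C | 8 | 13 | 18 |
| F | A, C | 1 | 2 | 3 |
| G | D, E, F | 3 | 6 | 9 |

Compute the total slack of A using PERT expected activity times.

16 hours

te_A = (3 + 4·7 + 11)/6 = 42/6 = 7
te_B = (4 + 4·5 + 12)/6 = 36/6 = 6
te_C = (10 + 4·13 + 22)/6 = 84/6 = 14
te_D = (6 + 4·10 + 14)/6 = 60/6 = 10
te_E = (8 + 4·13 + 18)/6 = 78/6 = 13
te_F = (1 + 4·2 + 3)/6 = 12/6 = 2
te_G = (3 + 4·6 + 9)/6 = 36/6 = 6

Forward pass:
ES_A = 0; EF_A = 7
ES_B = 0; EF_B = 6
ES_C = 6; EF_C = 6+14 = 20
ES_D = max(EF_A=7, EF_B=6) = 7; EF_D = 7+10 = 17
ES_E = 20; EF_E = 20+13 = 33
ES_F = max(EF_A=7, EF_C=20) = 20; EF_F = 20+2 = 22
ES_G = max(EF_D=17, EF_E=33, EF_F=22) = 33; EF_G = 33+6 = 39
Expected project duration μ = 39 hours. Critical path: B → C → E → G.

Backward pass:
LF_G = 39; LS_G = 39−6 = 33
LF_F = LS_G = 33; LS_F = 33−2 = 31
LF_E = LS_G = 33; LS_E = 33−13 = 20
LF_D = LS_G = 33; LS_D = 33−10 = 23
LF_C = min(LS_E=20, LS_F=31) = 20; LS_C = 20−14 = 6
LF_B = min(LS_C=6, LS_D=23) = 6; LS_B = 6−6 = 0
LF_A = min(LS_D=23, LS_F=31) = 23; LS_A = 23−7 = 16
Slack_A = LS_A − ES_A = 16 − 0 = 16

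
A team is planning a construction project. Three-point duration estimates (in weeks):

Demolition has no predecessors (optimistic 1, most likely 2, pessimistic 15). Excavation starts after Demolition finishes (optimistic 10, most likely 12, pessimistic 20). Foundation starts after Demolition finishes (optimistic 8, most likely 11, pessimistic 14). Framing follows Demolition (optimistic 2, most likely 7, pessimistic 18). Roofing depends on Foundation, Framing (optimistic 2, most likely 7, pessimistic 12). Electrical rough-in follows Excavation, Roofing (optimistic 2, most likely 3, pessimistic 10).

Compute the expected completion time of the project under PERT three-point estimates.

te_Demolition = (1 + 4·2 + 15)/6 = 24/6 = 4
te_Excavation = (10 + 4·12 + 20)/6 = 78/6 = 13
te_Foundation = (8 + 4·11 + 14)/6 = 66/6 = 11
te_Framing = (2 + 4·7 + 18)/6 = 48/6 = 8
te_Roofing = (2 + 4·7 + 12)/6 = 42/6 = 7
te_Electrical rough-in = (2 + 4·3 + 10)/6 = 24/6 = 4

Forward pass:
ES_Demolition = 0; EF_Demolition = 4
ES_Excavation = 4; EF_Excavation = 4+13 = 17
ES_Foundation = 4; EF_Foundation = 4+11 = 15
ES_Framing = 4; EF_Framing = 4+8 = 12
ES_Roofing = max(EF_Foundation=15, EF_Framing=12) = 15; EF_Roofing = 15+7 = 22
ES_Electrical rough-in = max(EF_Excavation=17, EF_Roofing=22) = 22; EF_Electrical rough-in = 22+4 = 26
Expected project duration μ = 26 weeks. Critical path: Demolition → Foundation → Roofing → Electrical rough-in.

26 weeks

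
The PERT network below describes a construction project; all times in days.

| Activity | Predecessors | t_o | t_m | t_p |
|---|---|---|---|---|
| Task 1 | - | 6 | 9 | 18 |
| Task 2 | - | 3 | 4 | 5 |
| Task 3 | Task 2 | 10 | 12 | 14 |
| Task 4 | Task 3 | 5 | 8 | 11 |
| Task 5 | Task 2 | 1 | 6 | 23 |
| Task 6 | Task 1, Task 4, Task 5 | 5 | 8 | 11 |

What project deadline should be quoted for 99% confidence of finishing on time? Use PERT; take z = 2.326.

35.7 days

te_Task 1 = (6 + 4·9 + 18)/6 = 60/6 = 10; σ²_Task 1 = ((18−6)/6)² = 4.000
te_Task 2 = (3 + 4·4 + 5)/6 = 24/6 = 4; σ²_Task 2 = ((5−3)/6)² = 0.111
te_Task 3 = (10 + 4·12 + 14)/6 = 72/6 = 12; σ²_Task 3 = ((14−10)/6)² = 0.444
te_Task 4 = (5 + 4·8 + 11)/6 = 48/6 = 8; σ²_Task 4 = ((11−5)/6)² = 1.000
te_Task 5 = (1 + 4·6 + 23)/6 = 48/6 = 8; σ²_Task 5 = ((23−1)/6)² = 13.444
te_Task 6 = (5 + 4·8 + 11)/6 = 48/6 = 8; σ²_Task 6 = ((11−5)/6)² = 1.000

Forward pass:
ES_Task 1 = 0; EF_Task 1 = 10
ES_Task 2 = 0; EF_Task 2 = 4
ES_Task 3 = 4; EF_Task 3 = 4+12 = 16
ES_Task 4 = 16; EF_Task 4 = 16+8 = 24
ES_Task 5 = 4; EF_Task 5 = 4+8 = 12
ES_Task 6 = max(EF_Task 1=10, EF_Task 4=24, EF_Task 5=12) = 24; EF_Task 6 = 24+8 = 32
Expected project duration μ = 32 days. Critical path: Task 2 → Task 3 → Task 4 → Task 6.

Variance along critical path = 0.111 + 0.444 + 1.000 + 1.000 = 2.556; σ = 1.599 days.
D = μ + z·σ = 32 + 2.326·1.599 = 35.7 days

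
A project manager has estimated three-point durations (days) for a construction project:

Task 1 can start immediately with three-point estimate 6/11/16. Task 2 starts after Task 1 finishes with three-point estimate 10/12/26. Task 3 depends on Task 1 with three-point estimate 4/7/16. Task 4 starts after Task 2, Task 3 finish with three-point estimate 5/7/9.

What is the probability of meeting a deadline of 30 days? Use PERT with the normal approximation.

te_Task 1 = (6 + 4·11 + 16)/6 = 66/6 = 11; σ²_Task 1 = ((16−6)/6)² = 2.778
te_Task 2 = (10 + 4·12 + 26)/6 = 84/6 = 14; σ²_Task 2 = ((26−10)/6)² = 7.111
te_Task 3 = (4 + 4·7 + 16)/6 = 48/6 = 8; σ²_Task 3 = ((16−4)/6)² = 4.000
te_Task 4 = (5 + 4·7 + 9)/6 = 42/6 = 7; σ²_Task 4 = ((9−5)/6)² = 0.444

Forward pass:
ES_Task 1 = 0; EF_Task 1 = 11
ES_Task 2 = 11; EF_Task 2 = 11+14 = 25
ES_Task 3 = 11; EF_Task 3 = 11+8 = 19
ES_Task 4 = max(EF_Task 2=25, EF_Task 3=19) = 25; EF_Task 4 = 25+7 = 32
Expected project duration μ = 32 days. Critical path: Task 1 → Task 2 → Task 4.

Variance along critical path = 2.778 + 7.111 + 0.444 = 10.333; σ = √10.333 = 3.215 days.
Z = (30 − 32) / 3.215 = -0.622
P(T ≤ 30) = Φ(-0.622) ≈ 0.267

0.267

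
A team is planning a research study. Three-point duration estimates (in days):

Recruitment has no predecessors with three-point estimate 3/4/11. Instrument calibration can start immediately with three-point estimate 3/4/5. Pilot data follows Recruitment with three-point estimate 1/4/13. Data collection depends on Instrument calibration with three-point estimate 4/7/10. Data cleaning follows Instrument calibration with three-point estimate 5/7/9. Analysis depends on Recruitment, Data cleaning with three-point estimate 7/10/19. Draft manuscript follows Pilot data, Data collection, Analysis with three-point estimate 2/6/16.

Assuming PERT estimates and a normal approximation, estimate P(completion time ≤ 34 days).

0.943

te_Recruitment = (3 + 4·4 + 11)/6 = 30/6 = 5; σ²_Recruitment = ((11−3)/6)² = 1.778
te_Instrument calibration = (3 + 4·4 + 5)/6 = 24/6 = 4; σ²_Instrument calibration = ((5−3)/6)² = 0.111
te_Pilot data = (1 + 4·4 + 13)/6 = 30/6 = 5; σ²_Pilot data = ((13−1)/6)² = 4.000
te_Data collection = (4 + 4·7 + 10)/6 = 42/6 = 7; σ²_Data collection = ((10−4)/6)² = 1.000
te_Data cleaning = (5 + 4·7 + 9)/6 = 42/6 = 7; σ²_Data cleaning = ((9−5)/6)² = 0.444
te_Analysis = (7 + 4·10 + 19)/6 = 66/6 = 11; σ²_Analysis = ((19−7)/6)² = 4.000
te_Draft manuscript = (2 + 4·6 + 16)/6 = 42/6 = 7; σ²_Draft manuscript = ((16−2)/6)² = 5.444

Forward pass:
ES_Recruitment = 0; EF_Recruitment = 5
ES_Instrument calibration = 0; EF_Instrument calibration = 4
ES_Pilot data = 5; EF_Pilot data = 5+5 = 10
ES_Data collection = 4; EF_Data collection = 4+7 = 11
ES_Data cleaning = 4; EF_Data cleaning = 4+7 = 11
ES_Analysis = max(EF_Recruitment=5, EF_Data cleaning=11) = 11; EF_Analysis = 11+11 = 22
ES_Draft manuscript = max(EF_Pilot data=10, EF_Data collection=11, EF_Analysis=22) = 22; EF_Draft manuscript = 22+7 = 29
Expected project duration μ = 29 days. Critical path: Instrument calibration → Data cleaning → Analysis → Draft manuscript.

Variance along critical path = 0.111 + 0.444 + 4.000 + 5.444 = 10.000; σ = √10.000 = 3.162 days.
Z = (34 − 29) / 3.162 = 1.581
P(T ≤ 34) = Φ(1.581) ≈ 0.943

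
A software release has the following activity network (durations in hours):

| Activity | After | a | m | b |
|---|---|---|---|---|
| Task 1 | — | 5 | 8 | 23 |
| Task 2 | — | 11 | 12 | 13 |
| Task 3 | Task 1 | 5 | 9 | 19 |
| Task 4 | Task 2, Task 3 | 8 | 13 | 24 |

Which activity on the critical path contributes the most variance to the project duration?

Task 1

te_Task 1 = (5 + 4·8 + 23)/6 = 60/6 = 10; σ²_Task 1 = ((23−5)/6)² = 9.000
te_Task 2 = (11 + 4·12 + 13)/6 = 72/6 = 12; σ²_Task 2 = ((13−11)/6)² = 0.111
te_Task 3 = (5 + 4·9 + 19)/6 = 60/6 = 10; σ²_Task 3 = ((19−5)/6)² = 5.444
te_Task 4 = (8 + 4·13 + 24)/6 = 84/6 = 14; σ²_Task 4 = ((24−8)/6)² = 7.111

Forward pass:
ES_Task 1 = 0; EF_Task 1 = 10
ES_Task 2 = 0; EF_Task 2 = 12
ES_Task 3 = 10; EF_Task 3 = 10+10 = 20
ES_Task 4 = max(EF_Task 2=12, EF_Task 3=20) = 20; EF_Task 4 = 20+14 = 34
Expected project duration μ = 34 hours. Critical path: Task 1 → Task 3 → Task 4.

Variances on critical path: σ²_Task 1=9.000, σ²_Task 3=5.444, σ²_Task 4=7.111.
Largest is σ²_Task 1 = 9.000.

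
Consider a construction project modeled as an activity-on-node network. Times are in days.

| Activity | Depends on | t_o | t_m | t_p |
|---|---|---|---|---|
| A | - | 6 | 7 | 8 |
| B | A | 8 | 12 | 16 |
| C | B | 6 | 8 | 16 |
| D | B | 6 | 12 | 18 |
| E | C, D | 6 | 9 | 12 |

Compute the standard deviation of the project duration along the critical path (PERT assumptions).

2.62 days

te_A = (6 + 4·7 + 8)/6 = 42/6 = 7; σ²_A = ((8−6)/6)² = 0.111
te_B = (8 + 4·12 + 16)/6 = 72/6 = 12; σ²_B = ((16−8)/6)² = 1.778
te_C = (6 + 4·8 + 16)/6 = 54/6 = 9; σ²_C = ((16−6)/6)² = 2.778
te_D = (6 + 4·12 + 18)/6 = 72/6 = 12; σ²_D = ((18−6)/6)² = 4.000
te_E = (6 + 4·9 + 12)/6 = 54/6 = 9; σ²_E = ((12−6)/6)² = 1.000

Forward pass:
ES_A = 0; EF_A = 7
ES_B = 7; EF_B = 7+12 = 19
ES_C = 19; EF_C = 19+9 = 28
ES_D = 19; EF_D = 19+12 = 31
ES_E = max(EF_C=28, EF_D=31) = 31; EF_E = 31+9 = 40
Expected project duration μ = 40 days. Critical path: A → B → D → E.

Variance along critical path = 0.111 + 1.778 + 4.000 + 1.000 = 6.889
σ = √6.889 = 2.625 days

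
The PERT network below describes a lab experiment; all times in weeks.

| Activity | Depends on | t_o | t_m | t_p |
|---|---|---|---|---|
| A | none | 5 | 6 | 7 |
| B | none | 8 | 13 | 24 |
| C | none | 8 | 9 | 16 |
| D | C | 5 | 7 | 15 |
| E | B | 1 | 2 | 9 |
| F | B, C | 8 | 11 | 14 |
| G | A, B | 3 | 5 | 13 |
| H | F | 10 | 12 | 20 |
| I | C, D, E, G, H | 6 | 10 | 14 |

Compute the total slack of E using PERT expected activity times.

21 weeks

te_A = (5 + 4·6 + 7)/6 = 36/6 = 6
te_B = (8 + 4·13 + 24)/6 = 84/6 = 14
te_C = (8 + 4·9 + 16)/6 = 60/6 = 10
te_D = (5 + 4·7 + 15)/6 = 48/6 = 8
te_E = (1 + 4·2 + 9)/6 = 18/6 = 3
te_F = (8 + 4·11 + 14)/6 = 66/6 = 11
te_G = (3 + 4·5 + 13)/6 = 36/6 = 6
te_H = (10 + 4·12 + 20)/6 = 78/6 = 13
te_I = (6 + 4·10 + 14)/6 = 60/6 = 10

Forward pass:
ES_A = 0; EF_A = 6
ES_B = 0; EF_B = 14
ES_C = 0; EF_C = 10
ES_D = 10; EF_D = 10+8 = 18
ES_E = 14; EF_E = 14+3 = 17
ES_F = max(EF_B=14, EF_C=10) = 14; EF_F = 14+11 = 25
ES_G = max(EF_A=6, EF_B=14) = 14; EF_G = 14+6 = 20
ES_H = 25; EF_H = 25+13 = 38
ES_I = max(EF_C=10, EF_D=18, EF_E=17, EF_G=20, EF_H=38) = 38; EF_I = 38+10 = 48
Expected project duration μ = 48 weeks. Critical path: B → F → H → I.

Backward pass:
LF_I = 48; LS_I = 48−10 = 38
LF_H = LS_I = 38; LS_H = 38−13 = 25
LF_G = LS_I = 38; LS_G = 38−6 = 32
LF_F = LS_H = 25; LS_F = 25−11 = 14
LF_E = LS_I = 38; LS_E = 38−3 = 35
LF_D = LS_I = 38; LS_D = 38−8 = 30
LF_C = min(LS_D=30, LS_F=14, LS_I=38) = 14; LS_C = 14−10 = 4
LF_B = min(LS_E=35, LS_F=14, LS_G=32) = 14; LS_B = 14−14 = 0
LF_A = LS_G = 32; LS_A = 32−6 = 26
Slack_E = LS_E − ES_E = 35 − 14 = 21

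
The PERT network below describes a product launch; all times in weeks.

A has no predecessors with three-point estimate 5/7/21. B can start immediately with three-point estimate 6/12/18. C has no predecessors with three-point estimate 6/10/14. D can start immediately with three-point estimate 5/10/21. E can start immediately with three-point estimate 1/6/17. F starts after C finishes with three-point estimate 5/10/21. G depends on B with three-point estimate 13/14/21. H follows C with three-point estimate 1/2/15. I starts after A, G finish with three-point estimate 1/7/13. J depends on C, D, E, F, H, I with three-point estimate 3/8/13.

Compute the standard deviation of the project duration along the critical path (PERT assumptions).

3.54 weeks

te_A = (5 + 4·7 + 21)/6 = 54/6 = 9; σ²_A = ((21−5)/6)² = 7.111
te_B = (6 + 4·12 + 18)/6 = 72/6 = 12; σ²_B = ((18−6)/6)² = 4.000
te_C = (6 + 4·10 + 14)/6 = 60/6 = 10; σ²_C = ((14−6)/6)² = 1.778
te_D = (5 + 4·10 + 21)/6 = 66/6 = 11; σ²_D = ((21−5)/6)² = 7.111
te_E = (1 + 4·6 + 17)/6 = 42/6 = 7; σ²_E = ((17−1)/6)² = 7.111
te_F = (5 + 4·10 + 21)/6 = 66/6 = 11; σ²_F = ((21−5)/6)² = 7.111
te_G = (13 + 4·14 + 21)/6 = 90/6 = 15; σ²_G = ((21−13)/6)² = 1.778
te_H = (1 + 4·2 + 15)/6 = 24/6 = 4; σ²_H = ((15−1)/6)² = 5.444
te_I = (1 + 4·7 + 13)/6 = 42/6 = 7; σ²_I = ((13−1)/6)² = 4.000
te_J = (3 + 4·8 + 13)/6 = 48/6 = 8; σ²_J = ((13−3)/6)² = 2.778

Forward pass:
ES_A = 0; EF_A = 9
ES_B = 0; EF_B = 12
ES_C = 0; EF_C = 10
ES_D = 0; EF_D = 11
ES_E = 0; EF_E = 7
ES_F = 10; EF_F = 10+11 = 21
ES_G = 12; EF_G = 12+15 = 27
ES_H = 10; EF_H = 10+4 = 14
ES_I = max(EF_A=9, EF_G=27) = 27; EF_I = 27+7 = 34
ES_J = max(EF_C=10, EF_D=11, EF_E=7, EF_F=21, EF_H=14, EF_I=34) = 34; EF_J = 34+8 = 42
Expected project duration μ = 42 weeks. Critical path: B → G → I → J.

Variance along critical path = 4.000 + 1.778 + 4.000 + 2.778 = 12.556
σ = √12.556 = 3.543 weeks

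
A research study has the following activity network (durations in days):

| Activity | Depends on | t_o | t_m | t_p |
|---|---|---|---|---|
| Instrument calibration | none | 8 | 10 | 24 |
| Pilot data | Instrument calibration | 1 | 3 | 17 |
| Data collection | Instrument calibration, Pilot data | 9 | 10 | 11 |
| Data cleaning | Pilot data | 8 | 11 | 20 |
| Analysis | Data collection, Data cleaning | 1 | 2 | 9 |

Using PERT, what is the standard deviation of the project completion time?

te_Instrument calibration = (8 + 4·10 + 24)/6 = 72/6 = 12; σ²_Instrument calibration = ((24−8)/6)² = 7.111
te_Pilot data = (1 + 4·3 + 17)/6 = 30/6 = 5; σ²_Pilot data = ((17−1)/6)² = 7.111
te_Data collection = (9 + 4·10 + 11)/6 = 60/6 = 10; σ²_Data collection = ((11−9)/6)² = 0.111
te_Data cleaning = (8 + 4·11 + 20)/6 = 72/6 = 12; σ²_Data cleaning = ((20−8)/6)² = 4.000
te_Analysis = (1 + 4·2 + 9)/6 = 18/6 = 3; σ²_Analysis = ((9−1)/6)² = 1.778

Forward pass:
ES_Instrument calibration = 0; EF_Instrument calibration = 12
ES_Pilot data = 12; EF_Pilot data = 12+5 = 17
ES_Data collection = max(EF_Instrument calibration=12, EF_Pilot data=17) = 17; EF_Data collection = 17+10 = 27
ES_Data cleaning = 17; EF_Data cleaning = 17+12 = 29
ES_Analysis = max(EF_Data collection=27, EF_Data cleaning=29) = 29; EF_Analysis = 29+3 = 32
Expected project duration μ = 32 days. Critical path: Instrument calibration → Pilot data → Data cleaning → Analysis.

Variance along critical path = 7.111 + 7.111 + 4.000 + 1.778 = 20.000
σ = √20.000 = 4.472 days

4.47 days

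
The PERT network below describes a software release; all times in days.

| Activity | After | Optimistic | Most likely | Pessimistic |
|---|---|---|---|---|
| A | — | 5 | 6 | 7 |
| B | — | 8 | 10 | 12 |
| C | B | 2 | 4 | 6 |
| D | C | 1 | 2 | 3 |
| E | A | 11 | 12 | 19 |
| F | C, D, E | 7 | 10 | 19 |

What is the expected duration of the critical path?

te_A = (5 + 4·6 + 7)/6 = 36/6 = 6
te_B = (8 + 4·10 + 12)/6 = 60/6 = 10
te_C = (2 + 4·4 + 6)/6 = 24/6 = 4
te_D = (1 + 4·2 + 3)/6 = 12/6 = 2
te_E = (11 + 4·12 + 19)/6 = 78/6 = 13
te_F = (7 + 4·10 + 19)/6 = 66/6 = 11

Forward pass:
ES_A = 0; EF_A = 6
ES_B = 0; EF_B = 10
ES_C = 10; EF_C = 10+4 = 14
ES_D = 14; EF_D = 14+2 = 16
ES_E = 6; EF_E = 6+13 = 19
ES_F = max(EF_C=14, EF_D=16, EF_E=19) = 19; EF_F = 19+11 = 30
Expected project duration μ = 30 days. Critical path: A → E → F.

30 days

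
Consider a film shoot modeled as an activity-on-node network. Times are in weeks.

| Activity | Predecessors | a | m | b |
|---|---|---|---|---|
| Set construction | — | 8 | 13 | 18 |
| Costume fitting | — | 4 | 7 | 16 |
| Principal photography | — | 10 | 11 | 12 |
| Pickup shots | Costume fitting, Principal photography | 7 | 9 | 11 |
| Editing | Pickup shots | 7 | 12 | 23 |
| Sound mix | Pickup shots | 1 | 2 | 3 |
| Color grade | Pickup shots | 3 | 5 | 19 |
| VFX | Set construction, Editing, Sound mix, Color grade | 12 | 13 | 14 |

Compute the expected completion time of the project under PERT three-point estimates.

te_Set construction = (8 + 4·13 + 18)/6 = 78/6 = 13
te_Costume fitting = (4 + 4·7 + 16)/6 = 48/6 = 8
te_Principal photography = (10 + 4·11 + 12)/6 = 66/6 = 11
te_Pickup shots = (7 + 4·9 + 11)/6 = 54/6 = 9
te_Editing = (7 + 4·12 + 23)/6 = 78/6 = 13
te_Sound mix = (1 + 4·2 + 3)/6 = 12/6 = 2
te_Color grade = (3 + 4·5 + 19)/6 = 42/6 = 7
te_VFX = (12 + 4·13 + 14)/6 = 78/6 = 13

Forward pass:
ES_Set construction = 0; EF_Set construction = 13
ES_Costume fitting = 0; EF_Costume fitting = 8
ES_Principal photography = 0; EF_Principal photography = 11
ES_Pickup shots = max(EF_Costume fitting=8, EF_Principal photography=11) = 11; EF_Pickup shots = 11+9 = 20
ES_Editing = 20; EF_Editing = 20+13 = 33
ES_Sound mix = 20; EF_Sound mix = 20+2 = 22
ES_Color grade = 20; EF_Color grade = 20+7 = 27
ES_VFX = max(EF_Set construction=13, EF_Editing=33, EF_Sound mix=22, EF_Color grade=27) = 33; EF_VFX = 33+13 = 46
Expected project duration μ = 46 weeks. Critical path: Principal photography → Pickup shots → Editing → VFX.

46 weeks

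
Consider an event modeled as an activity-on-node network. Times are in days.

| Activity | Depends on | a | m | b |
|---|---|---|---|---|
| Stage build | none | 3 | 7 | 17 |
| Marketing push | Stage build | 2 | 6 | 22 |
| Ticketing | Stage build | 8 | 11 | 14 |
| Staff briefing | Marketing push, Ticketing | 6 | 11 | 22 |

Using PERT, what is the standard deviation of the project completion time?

te_Stage build = (3 + 4·7 + 17)/6 = 48/6 = 8; σ²_Stage build = ((17−3)/6)² = 5.444
te_Marketing push = (2 + 4·6 + 22)/6 = 48/6 = 8; σ²_Marketing push = ((22−2)/6)² = 11.111
te_Ticketing = (8 + 4·11 + 14)/6 = 66/6 = 11; σ²_Ticketing = ((14−8)/6)² = 1.000
te_Staff briefing = (6 + 4·11 + 22)/6 = 72/6 = 12; σ²_Staff briefing = ((22−6)/6)² = 7.111

Forward pass:
ES_Stage build = 0; EF_Stage build = 8
ES_Marketing push = 8; EF_Marketing push = 8+8 = 16
ES_Ticketing = 8; EF_Ticketing = 8+11 = 19
ES_Staff briefing = max(EF_Marketing push=16, EF_Ticketing=19) = 19; EF_Staff briefing = 19+12 = 31
Expected project duration μ = 31 days. Critical path: Stage build → Ticketing → Staff briefing.

Variance along critical path = 5.444 + 1.000 + 7.111 = 13.556
σ = √13.556 = 3.682 days

3.68 days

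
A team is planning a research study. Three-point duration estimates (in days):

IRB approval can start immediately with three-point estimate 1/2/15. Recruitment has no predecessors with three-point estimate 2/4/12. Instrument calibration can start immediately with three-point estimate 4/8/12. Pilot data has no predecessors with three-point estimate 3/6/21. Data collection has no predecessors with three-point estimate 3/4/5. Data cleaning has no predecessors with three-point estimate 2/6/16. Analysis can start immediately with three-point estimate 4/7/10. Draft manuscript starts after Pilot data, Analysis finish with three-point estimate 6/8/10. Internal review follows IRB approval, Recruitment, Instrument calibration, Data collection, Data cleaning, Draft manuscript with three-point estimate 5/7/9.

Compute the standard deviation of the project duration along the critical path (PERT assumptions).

te_IRB approval = (1 + 4·2 + 15)/6 = 24/6 = 4; σ²_IRB approval = ((15−1)/6)² = 5.444
te_Recruitment = (2 + 4·4 + 12)/6 = 30/6 = 5; σ²_Recruitment = ((12−2)/6)² = 2.778
te_Instrument calibration = (4 + 4·8 + 12)/6 = 48/6 = 8; σ²_Instrument calibration = ((12−4)/6)² = 1.778
te_Pilot data = (3 + 4·6 + 21)/6 = 48/6 = 8; σ²_Pilot data = ((21−3)/6)² = 9.000
te_Data collection = (3 + 4·4 + 5)/6 = 24/6 = 4; σ²_Data collection = ((5−3)/6)² = 0.111
te_Data cleaning = (2 + 4·6 + 16)/6 = 42/6 = 7; σ²_Data cleaning = ((16−2)/6)² = 5.444
te_Analysis = (4 + 4·7 + 10)/6 = 42/6 = 7; σ²_Analysis = ((10−4)/6)² = 1.000
te_Draft manuscript = (6 + 4·8 + 10)/6 = 48/6 = 8; σ²_Draft manuscript = ((10−6)/6)² = 0.444
te_Internal review = (5 + 4·7 + 9)/6 = 42/6 = 7; σ²_Internal review = ((9−5)/6)² = 0.444

Forward pass:
ES_IRB approval = 0; EF_IRB approval = 4
ES_Recruitment = 0; EF_Recruitment = 5
ES_Instrument calibration = 0; EF_Instrument calibration = 8
ES_Pilot data = 0; EF_Pilot data = 8
ES_Data collection = 0; EF_Data collection = 4
ES_Data cleaning = 0; EF_Data cleaning = 7
ES_Analysis = 0; EF_Analysis = 7
ES_Draft manuscript = max(EF_Pilot data=8, EF_Analysis=7) = 8; EF_Draft manuscript = 8+8 = 16
ES_Internal review = max(EF_IRB approval=4, EF_Recruitment=5, EF_Instrument calibration=8, EF_Data collection=4, EF_Data cleaning=7, EF_Draft manuscript=16) = 16; EF_Internal review = 16+7 = 23
Expected project duration μ = 23 days. Critical path: Pilot data → Draft manuscript → Internal review.

Variance along critical path = 9.000 + 0.444 + 0.444 = 9.889
σ = √9.889 = 3.145 days

3.14 days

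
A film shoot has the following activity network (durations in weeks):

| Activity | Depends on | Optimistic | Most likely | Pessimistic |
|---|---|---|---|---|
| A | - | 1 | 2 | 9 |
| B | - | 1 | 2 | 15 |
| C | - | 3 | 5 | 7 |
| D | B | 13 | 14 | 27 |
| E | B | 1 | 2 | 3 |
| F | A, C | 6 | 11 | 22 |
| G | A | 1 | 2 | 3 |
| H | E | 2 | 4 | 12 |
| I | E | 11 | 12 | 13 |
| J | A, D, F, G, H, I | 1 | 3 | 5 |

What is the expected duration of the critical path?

te_A = (1 + 4·2 + 9)/6 = 18/6 = 3
te_B = (1 + 4·2 + 15)/6 = 24/6 = 4
te_C = (3 + 4·5 + 7)/6 = 30/6 = 5
te_D = (13 + 4·14 + 27)/6 = 96/6 = 16
te_E = (1 + 4·2 + 3)/6 = 12/6 = 2
te_F = (6 + 4·11 + 22)/6 = 72/6 = 12
te_G = (1 + 4·2 + 3)/6 = 12/6 = 2
te_H = (2 + 4·4 + 12)/6 = 30/6 = 5
te_I = (11 + 4·12 + 13)/6 = 72/6 = 12
te_J = (1 + 4·3 + 5)/6 = 18/6 = 3

Forward pass:
ES_A = 0; EF_A = 3
ES_B = 0; EF_B = 4
ES_C = 0; EF_C = 5
ES_D = 4; EF_D = 4+16 = 20
ES_E = 4; EF_E = 4+2 = 6
ES_F = max(EF_A=3, EF_C=5) = 5; EF_F = 5+12 = 17
ES_G = 3; EF_G = 3+2 = 5
ES_H = 6; EF_H = 6+5 = 11
ES_I = 6; EF_I = 6+12 = 18
ES_J = max(EF_A=3, EF_D=20, EF_F=17, EF_G=5, EF_H=11, EF_I=18) = 20; EF_J = 20+3 = 23
Expected project duration μ = 23 weeks. Critical path: B → D → J.

23 weeks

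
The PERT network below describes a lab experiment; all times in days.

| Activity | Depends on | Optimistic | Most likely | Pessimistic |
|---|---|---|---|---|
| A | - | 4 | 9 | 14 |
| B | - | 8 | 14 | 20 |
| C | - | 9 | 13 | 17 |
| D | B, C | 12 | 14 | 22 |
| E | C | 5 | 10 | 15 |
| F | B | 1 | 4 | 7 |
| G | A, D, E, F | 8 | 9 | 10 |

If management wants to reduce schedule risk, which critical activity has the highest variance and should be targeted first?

B

te_A = (4 + 4·9 + 14)/6 = 54/6 = 9; σ²_A = ((14−4)/6)² = 2.778
te_B = (8 + 4·14 + 20)/6 = 84/6 = 14; σ²_B = ((20−8)/6)² = 4.000
te_C = (9 + 4·13 + 17)/6 = 78/6 = 13; σ²_C = ((17−9)/6)² = 1.778
te_D = (12 + 4·14 + 22)/6 = 90/6 = 15; σ²_D = ((22−12)/6)² = 2.778
te_E = (5 + 4·10 + 15)/6 = 60/6 = 10; σ²_E = ((15−5)/6)² = 2.778
te_F = (1 + 4·4 + 7)/6 = 24/6 = 4; σ²_F = ((7−1)/6)² = 1.000
te_G = (8 + 4·9 + 10)/6 = 54/6 = 9; σ²_G = ((10−8)/6)² = 0.111

Forward pass:
ES_A = 0; EF_A = 9
ES_B = 0; EF_B = 14
ES_C = 0; EF_C = 13
ES_D = max(EF_B=14, EF_C=13) = 14; EF_D = 14+15 = 29
ES_E = 13; EF_E = 13+10 = 23
ES_F = 14; EF_F = 14+4 = 18
ES_G = max(EF_A=9, EF_D=29, EF_E=23, EF_F=18) = 29; EF_G = 29+9 = 38
Expected project duration μ = 38 days. Critical path: B → D → G.

Variances on critical path: σ²_B=4.000, σ²_D=2.778, σ²_G=0.111.
Largest is σ²_B = 4.000.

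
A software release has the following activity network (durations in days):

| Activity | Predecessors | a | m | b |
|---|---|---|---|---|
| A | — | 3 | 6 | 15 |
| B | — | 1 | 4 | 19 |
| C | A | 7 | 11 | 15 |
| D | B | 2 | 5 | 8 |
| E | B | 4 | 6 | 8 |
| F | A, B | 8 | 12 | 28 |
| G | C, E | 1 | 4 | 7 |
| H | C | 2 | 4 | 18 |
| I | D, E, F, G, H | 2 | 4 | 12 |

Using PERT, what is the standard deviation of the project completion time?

3.96 days

te_A = (3 + 4·6 + 15)/6 = 42/6 = 7; σ²_A = ((15−3)/6)² = 4.000
te_B = (1 + 4·4 + 19)/6 = 36/6 = 6; σ²_B = ((19−1)/6)² = 9.000
te_C = (7 + 4·11 + 15)/6 = 66/6 = 11; σ²_C = ((15−7)/6)² = 1.778
te_D = (2 + 4·5 + 8)/6 = 30/6 = 5; σ²_D = ((8−2)/6)² = 1.000
te_E = (4 + 4·6 + 8)/6 = 36/6 = 6; σ²_E = ((8−4)/6)² = 0.444
te_F = (8 + 4·12 + 28)/6 = 84/6 = 14; σ²_F = ((28−8)/6)² = 11.111
te_G = (1 + 4·4 + 7)/6 = 24/6 = 4; σ²_G = ((7−1)/6)² = 1.000
te_H = (2 + 4·4 + 18)/6 = 36/6 = 6; σ²_H = ((18−2)/6)² = 7.111
te_I = (2 + 4·4 + 12)/6 = 30/6 = 5; σ²_I = ((12−2)/6)² = 2.778

Forward pass:
ES_A = 0; EF_A = 7
ES_B = 0; EF_B = 6
ES_C = 7; EF_C = 7+11 = 18
ES_D = 6; EF_D = 6+5 = 11
ES_E = 6; EF_E = 6+6 = 12
ES_F = max(EF_A=7, EF_B=6) = 7; EF_F = 7+14 = 21
ES_G = max(EF_C=18, EF_E=12) = 18; EF_G = 18+4 = 22
ES_H = 18; EF_H = 18+6 = 24
ES_I = max(EF_D=11, EF_E=12, EF_F=21, EF_G=22, EF_H=24) = 24; EF_I = 24+5 = 29
Expected project duration μ = 29 days. Critical path: A → C → H → I.

Variance along critical path = 4.000 + 1.778 + 7.111 + 2.778 = 15.667
σ = √15.667 = 3.958 days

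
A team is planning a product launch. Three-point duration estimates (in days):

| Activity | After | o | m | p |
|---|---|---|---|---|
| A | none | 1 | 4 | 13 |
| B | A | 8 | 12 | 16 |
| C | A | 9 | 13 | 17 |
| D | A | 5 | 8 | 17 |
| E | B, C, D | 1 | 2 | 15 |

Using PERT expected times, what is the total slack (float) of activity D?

4 days

te_A = (1 + 4·4 + 13)/6 = 30/6 = 5
te_B = (8 + 4·12 + 16)/6 = 72/6 = 12
te_C = (9 + 4·13 + 17)/6 = 78/6 = 13
te_D = (5 + 4·8 + 17)/6 = 54/6 = 9
te_E = (1 + 4·2 + 15)/6 = 24/6 = 4

Forward pass:
ES_A = 0; EF_A = 5
ES_B = 5; EF_B = 5+12 = 17
ES_C = 5; EF_C = 5+13 = 18
ES_D = 5; EF_D = 5+9 = 14
ES_E = max(EF_B=17, EF_C=18, EF_D=14) = 18; EF_E = 18+4 = 22
Expected project duration μ = 22 days. Critical path: A → C → E.

Backward pass:
LF_E = 22; LS_E = 22−4 = 18
LF_D = LS_E = 18; LS_D = 18−9 = 9
LF_C = LS_E = 18; LS_C = 18−13 = 5
LF_B = LS_E = 18; LS_B = 18−12 = 6
LF_A = min(LS_B=6, LS_C=5, LS_D=9) = 5; LS_A = 5−5 = 0
Slack_D = LS_D − ES_D = 9 − 5 = 4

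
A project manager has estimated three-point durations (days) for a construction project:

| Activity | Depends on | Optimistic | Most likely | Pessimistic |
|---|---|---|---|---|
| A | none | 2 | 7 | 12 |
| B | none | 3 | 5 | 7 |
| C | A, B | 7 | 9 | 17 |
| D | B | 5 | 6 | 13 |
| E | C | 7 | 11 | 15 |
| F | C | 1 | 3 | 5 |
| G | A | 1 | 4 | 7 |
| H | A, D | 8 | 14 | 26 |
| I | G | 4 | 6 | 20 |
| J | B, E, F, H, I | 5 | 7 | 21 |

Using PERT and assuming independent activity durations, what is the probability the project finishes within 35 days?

te_A = (2 + 4·7 + 12)/6 = 42/6 = 7; σ²_A = ((12−2)/6)² = 2.778
te_B = (3 + 4·5 + 7)/6 = 30/6 = 5; σ²_B = ((7−3)/6)² = 0.444
te_C = (7 + 4·9 + 17)/6 = 60/6 = 10; σ²_C = ((17−7)/6)² = 2.778
te_D = (5 + 4·6 + 13)/6 = 42/6 = 7; σ²_D = ((13−5)/6)² = 1.778
te_E = (7 + 4·11 + 15)/6 = 66/6 = 11; σ²_E = ((15−7)/6)² = 1.778
te_F = (1 + 4·3 + 5)/6 = 18/6 = 3; σ²_F = ((5−1)/6)² = 0.444
te_G = (1 + 4·4 + 7)/6 = 24/6 = 4; σ²_G = ((7−1)/6)² = 1.000
te_H = (8 + 4·14 + 26)/6 = 90/6 = 15; σ²_H = ((26−8)/6)² = 9.000
te_I = (4 + 4·6 + 20)/6 = 48/6 = 8; σ²_I = ((20−4)/6)² = 7.111
te_J = (5 + 4·7 + 21)/6 = 54/6 = 9; σ²_J = ((21−5)/6)² = 7.111

Forward pass:
ES_A = 0; EF_A = 7
ES_B = 0; EF_B = 5
ES_C = max(EF_A=7, EF_B=5) = 7; EF_C = 7+10 = 17
ES_D = 5; EF_D = 5+7 = 12
ES_E = 17; EF_E = 17+11 = 28
ES_F = 17; EF_F = 17+3 = 20
ES_G = 7; EF_G = 7+4 = 11
ES_H = max(EF_A=7, EF_D=12) = 12; EF_H = 12+15 = 27
ES_I = 11; EF_I = 11+8 = 19
ES_J = max(EF_B=5, EF_E=28, EF_F=20, EF_H=27, EF_I=19) = 28; EF_J = 28+9 = 37
Expected project duration μ = 37 days. Critical path: A → C → E → J.

Variance along critical path = 2.778 + 2.778 + 1.778 + 7.111 = 14.444; σ = √14.444 = 3.801 days.
Z = (35 − 37) / 3.801 = -0.526
P(T ≤ 35) = Φ(-0.526) ≈ 0.299

0.299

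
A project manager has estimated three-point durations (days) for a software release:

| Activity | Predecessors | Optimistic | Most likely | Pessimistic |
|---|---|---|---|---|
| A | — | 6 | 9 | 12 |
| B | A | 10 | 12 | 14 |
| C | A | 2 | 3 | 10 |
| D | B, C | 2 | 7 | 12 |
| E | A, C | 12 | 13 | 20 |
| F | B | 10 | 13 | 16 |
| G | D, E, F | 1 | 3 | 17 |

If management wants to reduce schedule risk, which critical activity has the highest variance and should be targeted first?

te_A = (6 + 4·9 + 12)/6 = 54/6 = 9; σ²_A = ((12−6)/6)² = 1.000
te_B = (10 + 4·12 + 14)/6 = 72/6 = 12; σ²_B = ((14−10)/6)² = 0.444
te_C = (2 + 4·3 + 10)/6 = 24/6 = 4; σ²_C = ((10−2)/6)² = 1.778
te_D = (2 + 4·7 + 12)/6 = 42/6 = 7; σ²_D = ((12−2)/6)² = 2.778
te_E = (12 + 4·13 + 20)/6 = 84/6 = 14; σ²_E = ((20−12)/6)² = 1.778
te_F = (10 + 4·13 + 16)/6 = 78/6 = 13; σ²_F = ((16−10)/6)² = 1.000
te_G = (1 + 4·3 + 17)/6 = 30/6 = 5; σ²_G = ((17−1)/6)² = 7.111

Forward pass:
ES_A = 0; EF_A = 9
ES_B = 9; EF_B = 9+12 = 21
ES_C = 9; EF_C = 9+4 = 13
ES_D = max(EF_B=21, EF_C=13) = 21; EF_D = 21+7 = 28
ES_E = max(EF_A=9, EF_C=13) = 13; EF_E = 13+14 = 27
ES_F = 21; EF_F = 21+13 = 34
ES_G = max(EF_D=28, EF_E=27, EF_F=34) = 34; EF_G = 34+5 = 39
Expected project duration μ = 39 days. Critical path: A → B → F → G.

Variances on critical path: σ²_A=1.000, σ²_B=0.444, σ²_F=1.000, σ²_G=7.111.
Largest is σ²_G = 7.111.

G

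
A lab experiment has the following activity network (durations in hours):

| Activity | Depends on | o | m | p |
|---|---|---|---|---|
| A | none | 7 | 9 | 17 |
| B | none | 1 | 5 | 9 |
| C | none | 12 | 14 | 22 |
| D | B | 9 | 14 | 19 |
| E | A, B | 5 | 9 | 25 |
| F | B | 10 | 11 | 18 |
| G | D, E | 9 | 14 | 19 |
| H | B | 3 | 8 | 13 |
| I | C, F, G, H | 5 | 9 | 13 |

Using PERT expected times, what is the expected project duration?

44 hours

te_A = (7 + 4·9 + 17)/6 = 60/6 = 10
te_B = (1 + 4·5 + 9)/6 = 30/6 = 5
te_C = (12 + 4·14 + 22)/6 = 90/6 = 15
te_D = (9 + 4·14 + 19)/6 = 84/6 = 14
te_E = (5 + 4·9 + 25)/6 = 66/6 = 11
te_F = (10 + 4·11 + 18)/6 = 72/6 = 12
te_G = (9 + 4·14 + 19)/6 = 84/6 = 14
te_H = (3 + 4·8 + 13)/6 = 48/6 = 8
te_I = (5 + 4·9 + 13)/6 = 54/6 = 9

Forward pass:
ES_A = 0; EF_A = 10
ES_B = 0; EF_B = 5
ES_C = 0; EF_C = 15
ES_D = 5; EF_D = 5+14 = 19
ES_E = max(EF_A=10, EF_B=5) = 10; EF_E = 10+11 = 21
ES_F = 5; EF_F = 5+12 = 17
ES_G = max(EF_D=19, EF_E=21) = 21; EF_G = 21+14 = 35
ES_H = 5; EF_H = 5+8 = 13
ES_I = max(EF_C=15, EF_F=17, EF_G=35, EF_H=13) = 35; EF_I = 35+9 = 44
Expected project duration μ = 44 hours. Critical path: A → E → G → I.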